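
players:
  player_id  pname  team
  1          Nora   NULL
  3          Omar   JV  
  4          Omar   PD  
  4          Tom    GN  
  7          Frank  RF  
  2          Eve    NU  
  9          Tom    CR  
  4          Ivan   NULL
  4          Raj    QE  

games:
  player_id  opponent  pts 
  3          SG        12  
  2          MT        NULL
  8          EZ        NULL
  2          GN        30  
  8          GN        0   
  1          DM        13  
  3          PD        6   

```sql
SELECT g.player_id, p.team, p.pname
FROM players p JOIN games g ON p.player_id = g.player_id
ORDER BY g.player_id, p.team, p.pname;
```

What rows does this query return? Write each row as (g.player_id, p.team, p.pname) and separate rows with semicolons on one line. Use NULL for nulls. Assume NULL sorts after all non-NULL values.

INNER JOIN keeps only pairs where the ON condition holds.
Matching on p.player_id = g.player_id.
- p row (player_id=1): matches 1 g row(s) → 1 output row(s).
- p row (player_id=3): matches 2 g row(s) → 2 output row(s).
- p row (player_id=4): no match → dropped.
- p row (player_id=4): no match → dropped.
- p row (player_id=7): no match → dropped.
- p row (player_id=2): matches 2 g row(s) → 2 output row(s).
- p row (player_id=9): no match → dropped.
- p row (player_id=4): no match → dropped.
- p row (player_id=4): no match → dropped.
After projecting and ordering:
g.player_id | p.team | p.pname
1 | NULL | Nora
2 | NU | Eve
2 | NU | Eve
3 | JV | Omar
3 | JV | Omar

(1, NULL, Nora); (2, NU, Eve); (2, NU, Eve); (3, JV, Omar); (3, JV, Omar)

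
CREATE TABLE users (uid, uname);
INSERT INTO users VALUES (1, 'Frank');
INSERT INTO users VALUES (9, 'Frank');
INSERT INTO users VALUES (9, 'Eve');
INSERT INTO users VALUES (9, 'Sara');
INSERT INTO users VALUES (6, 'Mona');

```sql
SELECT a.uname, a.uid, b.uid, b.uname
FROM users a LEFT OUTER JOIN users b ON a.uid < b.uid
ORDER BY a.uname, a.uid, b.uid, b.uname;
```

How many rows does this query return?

LEFT JOIN keeps every row from `users a`; unmatched rows get NULL for `users b`'s columns.
Matching on a.uid < b.uid.
- a row (uid=1): matches 4 b row(s) → 4 output row(s).
- a row (uid=9): no match → kept, b columns NULL.
- a row (uid=9): no match → kept, b columns NULL.
- a row (uid=9): no match → kept, b columns NULL.
- a row (uid=6): matches 3 b row(s) → 3 output row(s).
Total: 7 matched + 3 padded = 10 rows.

10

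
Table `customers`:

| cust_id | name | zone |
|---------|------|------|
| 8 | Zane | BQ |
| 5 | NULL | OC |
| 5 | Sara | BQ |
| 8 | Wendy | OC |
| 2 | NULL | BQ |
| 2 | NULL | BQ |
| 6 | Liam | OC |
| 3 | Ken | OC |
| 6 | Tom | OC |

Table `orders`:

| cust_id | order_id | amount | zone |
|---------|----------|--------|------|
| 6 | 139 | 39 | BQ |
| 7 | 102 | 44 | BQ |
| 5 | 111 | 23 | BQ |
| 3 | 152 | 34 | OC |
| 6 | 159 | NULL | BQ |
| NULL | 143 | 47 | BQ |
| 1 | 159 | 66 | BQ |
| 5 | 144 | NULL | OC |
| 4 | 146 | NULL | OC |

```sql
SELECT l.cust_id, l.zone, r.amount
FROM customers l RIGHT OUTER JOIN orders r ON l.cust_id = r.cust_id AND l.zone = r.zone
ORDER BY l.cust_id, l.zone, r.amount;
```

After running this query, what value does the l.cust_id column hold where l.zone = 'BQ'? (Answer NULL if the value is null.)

RIGHT JOIN keeps every row from `orders`; unmatched rows get NULL for `customers`'s columns.
Matching on l.cust_id = r.cust_id AND l.zone = r.zone. A NULL in a compared column never satisfies the condition.
Matched pairs: 3; unmatched r rows kept: 6.

5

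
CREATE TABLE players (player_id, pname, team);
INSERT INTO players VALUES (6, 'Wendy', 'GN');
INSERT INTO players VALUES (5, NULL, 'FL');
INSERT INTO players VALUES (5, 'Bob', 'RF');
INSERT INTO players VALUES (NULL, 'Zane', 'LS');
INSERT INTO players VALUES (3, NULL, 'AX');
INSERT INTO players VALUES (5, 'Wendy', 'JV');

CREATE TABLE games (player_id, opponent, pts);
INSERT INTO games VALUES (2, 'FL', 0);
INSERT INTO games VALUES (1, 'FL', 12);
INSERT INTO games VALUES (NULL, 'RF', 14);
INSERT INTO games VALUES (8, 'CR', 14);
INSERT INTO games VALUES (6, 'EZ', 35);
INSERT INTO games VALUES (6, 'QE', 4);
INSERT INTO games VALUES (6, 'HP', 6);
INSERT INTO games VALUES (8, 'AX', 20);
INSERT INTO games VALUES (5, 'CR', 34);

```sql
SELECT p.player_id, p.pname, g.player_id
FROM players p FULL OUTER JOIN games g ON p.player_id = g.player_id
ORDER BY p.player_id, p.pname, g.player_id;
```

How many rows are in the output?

FULL OUTER JOIN keeps every row from both sides; unmatched rows get NULL for the other side's columns.
Matching on p.player_id = g.player_id. A NULL in a compared column never satisfies the condition.
Matched pairs: 6; unmatched p rows kept: 2; unmatched g rows kept: 5.
Total: 6 matched + 7 padded = 13 rows.

13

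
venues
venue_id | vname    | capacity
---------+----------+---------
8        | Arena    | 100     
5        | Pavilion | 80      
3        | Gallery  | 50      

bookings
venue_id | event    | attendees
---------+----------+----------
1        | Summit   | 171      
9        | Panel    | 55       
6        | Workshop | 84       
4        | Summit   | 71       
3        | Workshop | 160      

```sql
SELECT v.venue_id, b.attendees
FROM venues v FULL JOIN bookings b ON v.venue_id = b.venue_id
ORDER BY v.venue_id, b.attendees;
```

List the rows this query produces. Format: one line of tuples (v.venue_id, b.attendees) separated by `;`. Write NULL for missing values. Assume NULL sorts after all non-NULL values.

(3, 160); (5, NULL); (8, NULL); (NULL, 55); (NULL, 71); (NULL, 84); (NULL, 171)

FULL OUTER JOIN keeps every row from both sides; unmatched rows get NULL for the other side's columns.
Matching on v.venue_id = b.venue_id.
Matched pairs: 1; unmatched v rows kept: 2; unmatched b rows kept: 4.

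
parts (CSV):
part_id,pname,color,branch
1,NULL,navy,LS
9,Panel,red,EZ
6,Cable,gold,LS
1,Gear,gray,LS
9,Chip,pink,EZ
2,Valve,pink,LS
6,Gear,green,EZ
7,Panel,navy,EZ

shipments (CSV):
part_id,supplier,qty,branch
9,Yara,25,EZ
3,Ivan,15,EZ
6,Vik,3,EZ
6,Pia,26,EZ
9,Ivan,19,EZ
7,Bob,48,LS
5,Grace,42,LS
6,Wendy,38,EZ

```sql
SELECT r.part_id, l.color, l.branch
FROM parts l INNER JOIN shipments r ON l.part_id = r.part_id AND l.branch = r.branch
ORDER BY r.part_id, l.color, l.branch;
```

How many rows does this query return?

INNER JOIN keeps only pairs where the ON condition holds.
Matching on l.part_id = r.part_id AND l.branch = r.branch.
Matched pairs: 7.
Total: 7 rows.

7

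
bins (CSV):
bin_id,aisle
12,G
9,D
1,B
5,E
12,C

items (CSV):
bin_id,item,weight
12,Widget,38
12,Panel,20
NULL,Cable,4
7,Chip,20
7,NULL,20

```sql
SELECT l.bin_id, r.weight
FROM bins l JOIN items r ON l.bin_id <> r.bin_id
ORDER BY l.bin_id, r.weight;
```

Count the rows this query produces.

16

INNER JOIN keeps only pairs where the ON condition holds.
Matching on l.bin_id <> r.bin_id. A NULL in a compared column never satisfies the condition.
- bin_id=12: 2 matching r row(s), so 2 row(s) emitted.
- bin_id=9: 4 matching r row(s), so 4 row(s) emitted.
- bin_id=1: 4 matching r row(s), so 4 row(s) emitted.
- bin_id=5: 4 matching r row(s), so 4 row(s) emitted.
- bin_id=12: 2 matching r row(s), so 2 row(s) emitted.
Total: 16 rows.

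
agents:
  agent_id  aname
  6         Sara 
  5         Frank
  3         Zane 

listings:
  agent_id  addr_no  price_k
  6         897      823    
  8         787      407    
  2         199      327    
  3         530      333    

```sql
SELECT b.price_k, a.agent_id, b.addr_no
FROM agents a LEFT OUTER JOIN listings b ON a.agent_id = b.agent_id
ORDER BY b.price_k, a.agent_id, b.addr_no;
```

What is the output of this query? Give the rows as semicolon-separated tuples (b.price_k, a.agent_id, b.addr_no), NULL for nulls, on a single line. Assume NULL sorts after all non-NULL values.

LEFT JOIN keeps every row from `agents`; unmatched rows get NULL for `listings`'s columns.
Matching on a.agent_id = b.agent_id.
- a row (agent_id=6): matches 1 b row(s) → 1 output row(s).
- a row (agent_id=5): no match → kept, b columns NULL.
- a row (agent_id=3): matches 1 b row(s) → 1 output row(s).
After projecting and ordering:
b.price_k | a.agent_id | b.addr_no
333 | 3 | 530
823 | 6 | 897
NULL | 5 | NULL

(333, 3, 530); (823, 6, 897); (NULL, 5, NULL)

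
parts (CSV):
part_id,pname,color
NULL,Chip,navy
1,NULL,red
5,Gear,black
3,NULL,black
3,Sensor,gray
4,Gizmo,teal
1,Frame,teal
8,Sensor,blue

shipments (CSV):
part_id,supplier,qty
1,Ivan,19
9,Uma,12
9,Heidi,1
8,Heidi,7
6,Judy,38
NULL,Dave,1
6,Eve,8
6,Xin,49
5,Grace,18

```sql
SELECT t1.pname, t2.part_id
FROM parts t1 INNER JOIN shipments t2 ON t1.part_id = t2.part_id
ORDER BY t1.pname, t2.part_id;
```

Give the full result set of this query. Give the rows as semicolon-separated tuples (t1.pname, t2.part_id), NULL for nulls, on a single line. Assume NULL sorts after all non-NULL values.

INNER JOIN keeps only pairs where the ON condition holds.
Matching on t1.part_id = t2.part_id. A NULL in a compared column never satisfies the condition.
- t1[0] part_id=NULL → no match; dropped.
- t1[1] part_id=1 → 1 match(es) in t2 → 1 row(s).
- t1[2] part_id=5 → 1 match(es) in t2 → 1 row(s).
- t1[3] part_id=3 → no match; dropped.
- t1[4] part_id=3 → no match; dropped.
- t1[5] part_id=4 → no match; dropped.
- t1[6] part_id=1 → 1 match(es) in t2 → 1 row(s).
- t1[7] part_id=8 → 1 match(es) in t2 → 1 row(s).
After projecting and ordering:
t1.pname | t2.part_id
Frame | 1
Gear | 5
Sensor | 8
NULL | 1

(Frame, 1); (Gear, 5); (Sensor, 8); (NULL, 1)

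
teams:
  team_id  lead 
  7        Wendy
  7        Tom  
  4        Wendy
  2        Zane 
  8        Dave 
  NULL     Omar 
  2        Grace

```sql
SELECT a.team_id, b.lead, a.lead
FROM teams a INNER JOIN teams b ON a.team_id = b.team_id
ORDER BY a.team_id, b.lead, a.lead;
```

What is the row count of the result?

10

INNER JOIN keeps only pairs where the ON condition holds.
Matching on a.team_id = b.team_id. A NULL in a compared column never satisfies the condition.
- team_id=7: 2 matching b row(s), so 2 row(s) emitted.
- team_id=7: 2 matching b row(s), so 2 row(s) emitted.
- team_id=4: 1 matching b row(s), so 1 row(s) emitted.
- team_id=2: 2 matching b row(s), so 2 row(s) emitted.
- team_id=8: 1 matching b row(s), so 1 row(s) emitted.
- team_id=NULL: no matching b row, dropped.
- team_id=2: 2 matching b row(s), so 2 row(s) emitted.
Total: 10 rows.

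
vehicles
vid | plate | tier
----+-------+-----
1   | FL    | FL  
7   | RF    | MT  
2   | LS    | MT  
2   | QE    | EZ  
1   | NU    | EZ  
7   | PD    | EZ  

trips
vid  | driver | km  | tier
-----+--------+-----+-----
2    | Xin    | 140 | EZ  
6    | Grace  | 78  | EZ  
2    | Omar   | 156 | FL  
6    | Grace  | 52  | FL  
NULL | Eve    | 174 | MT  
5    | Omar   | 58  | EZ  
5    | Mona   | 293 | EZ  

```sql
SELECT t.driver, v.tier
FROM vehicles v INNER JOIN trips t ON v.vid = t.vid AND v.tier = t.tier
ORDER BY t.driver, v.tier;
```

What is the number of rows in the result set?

1

INNER JOIN keeps only pairs where the ON condition holds.
Matching on v.vid = t.vid AND v.tier = t.tier. A NULL in a compared column never satisfies the condition.
- v[0] vid=1, tier=FL → no match; dropped.
- v[1] vid=7, tier=MT → no match; dropped.
- v[2] vid=2, tier=MT → no match; dropped.
- v[3] vid=2, tier=EZ → 1 match(es) in t → 1 row(s).
- v[4] vid=1, tier=EZ → no match; dropped.
- v[5] vid=7, tier=EZ → no match; dropped.
Total: 1 rows.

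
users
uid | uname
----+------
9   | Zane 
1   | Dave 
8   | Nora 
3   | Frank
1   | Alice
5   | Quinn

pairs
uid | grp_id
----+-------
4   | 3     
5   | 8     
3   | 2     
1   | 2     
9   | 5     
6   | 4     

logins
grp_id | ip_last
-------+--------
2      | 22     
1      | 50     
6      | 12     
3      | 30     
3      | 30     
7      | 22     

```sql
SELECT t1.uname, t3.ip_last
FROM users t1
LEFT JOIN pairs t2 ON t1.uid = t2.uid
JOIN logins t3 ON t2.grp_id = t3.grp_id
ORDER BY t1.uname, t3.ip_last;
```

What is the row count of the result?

3

Step 1 — t1 LEFT JOIN t2 on uid → 6 row(s).
Then INNER JOIN `logins t3` on grp_id: keep only rows whose t2.grp_id appears in t3.
Result: 3 row(s).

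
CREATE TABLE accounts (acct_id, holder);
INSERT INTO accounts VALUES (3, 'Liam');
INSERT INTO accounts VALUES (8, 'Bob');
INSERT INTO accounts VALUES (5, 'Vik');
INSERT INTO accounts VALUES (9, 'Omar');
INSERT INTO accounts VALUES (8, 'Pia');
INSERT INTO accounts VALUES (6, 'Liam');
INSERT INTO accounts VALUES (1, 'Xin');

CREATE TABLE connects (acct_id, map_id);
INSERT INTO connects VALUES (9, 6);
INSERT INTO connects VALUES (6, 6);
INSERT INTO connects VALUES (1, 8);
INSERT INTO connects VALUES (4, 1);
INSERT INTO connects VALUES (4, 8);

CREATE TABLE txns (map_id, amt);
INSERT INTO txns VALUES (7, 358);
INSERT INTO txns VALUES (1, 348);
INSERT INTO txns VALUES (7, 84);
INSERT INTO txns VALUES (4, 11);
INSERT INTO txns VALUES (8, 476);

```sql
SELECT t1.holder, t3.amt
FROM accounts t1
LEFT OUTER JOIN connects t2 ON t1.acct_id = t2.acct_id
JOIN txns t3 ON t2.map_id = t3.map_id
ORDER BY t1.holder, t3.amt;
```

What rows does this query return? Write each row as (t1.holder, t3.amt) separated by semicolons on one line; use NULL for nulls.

Joins associate left-to-right: accounts LEFT JOIN connects on acct_id gives 7 intermediate row(s).
Then INNER JOIN `txns t3` on map_id: keep only rows whose t2.map_id appears in t3.

(Xin, 476)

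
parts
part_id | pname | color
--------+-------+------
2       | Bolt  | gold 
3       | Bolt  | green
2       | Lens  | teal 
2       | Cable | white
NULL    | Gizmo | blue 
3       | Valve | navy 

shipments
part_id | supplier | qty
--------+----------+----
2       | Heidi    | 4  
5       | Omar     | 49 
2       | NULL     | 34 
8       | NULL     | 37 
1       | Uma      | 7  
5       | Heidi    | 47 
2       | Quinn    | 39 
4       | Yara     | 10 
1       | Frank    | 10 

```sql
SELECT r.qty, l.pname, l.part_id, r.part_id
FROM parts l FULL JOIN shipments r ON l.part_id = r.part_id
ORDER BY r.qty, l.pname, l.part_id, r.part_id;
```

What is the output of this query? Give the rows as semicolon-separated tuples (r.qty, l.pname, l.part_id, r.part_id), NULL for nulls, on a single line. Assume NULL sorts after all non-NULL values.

(4, Bolt, 2, 2); (4, Cable, 2, 2); (4, Lens, 2, 2); (7, NULL, NULL, 1); (10, NULL, NULL, 1); (10, NULL, NULL, 4); (34, Bolt, 2, 2); (34, Cable, 2, 2); (34, Lens, 2, 2); (37, NULL, NULL, 8); (39, Bolt, 2, 2); (39, Cable, 2, 2); (39, Lens, 2, 2); (47, NULL, NULL, 5); (49, NULL, NULL, 5); (NULL, Bolt, 3, NULL); (NULL, Gizmo, NULL, NULL); (NULL, Valve, 3, NULL)

FULL OUTER JOIN keeps every row from both sides; unmatched rows get NULL for the other side's columns.
Matching on l.part_id = r.part_id. A NULL in a compared column never satisfies the condition.
- part_id=2: 3 matching r row(s), so 3 row(s) emitted.
- part_id=3: no r row matches, row kept with r columns NULL.
- part_id=2: 3 matching r row(s), so 3 row(s) emitted.
- part_id=2: 3 matching r row(s), so 3 row(s) emitted.
- part_id=NULL: no r row matches, row kept with r columns NULL.
- part_id=3: no r row matches, row kept with r columns NULL.
- 6 row(s) from r found no l partner → padded with NULL.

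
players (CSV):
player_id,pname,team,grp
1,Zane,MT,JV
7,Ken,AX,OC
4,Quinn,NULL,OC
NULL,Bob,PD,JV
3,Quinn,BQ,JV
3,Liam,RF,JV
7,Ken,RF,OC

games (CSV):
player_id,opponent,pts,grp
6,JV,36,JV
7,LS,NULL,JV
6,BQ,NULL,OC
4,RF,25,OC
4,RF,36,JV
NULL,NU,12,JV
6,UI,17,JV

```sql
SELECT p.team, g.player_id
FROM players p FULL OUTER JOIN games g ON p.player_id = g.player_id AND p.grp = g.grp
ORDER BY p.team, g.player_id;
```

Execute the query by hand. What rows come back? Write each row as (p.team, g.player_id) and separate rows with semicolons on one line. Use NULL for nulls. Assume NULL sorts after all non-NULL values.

FULL OUTER JOIN keeps every row from both sides; unmatched rows get NULL for the other side's columns.
Matching on p.player_id = g.player_id AND p.grp = g.grp. A NULL in a compared column never satisfies the condition.
- p[0] player_id=1, grp=JV → no match; kept with NULLs on the g side.
- p[1] player_id=7, grp=OC → no match; kept with NULLs on the g side.
- p[2] player_id=4, grp=OC → 1 match(es) in g → 1 row(s).
- p[3] player_id=NULL, grp=JV → no match; kept with NULLs on the g side.
- p[4] player_id=3, grp=JV → no match; kept with NULLs on the g side.
- p[5] player_id=3, grp=JV → no match; kept with NULLs on the g side.
- p[6] player_id=7, grp=OC → no match; kept with NULLs on the g side.
- 6 row(s) from g found no p partner → padded with NULL.

(AX, NULL); (BQ, NULL); (MT, NULL); (PD, NULL); (RF, NULL); (RF, NULL); (NULL, 4); (NULL, 4); (NULL, 6); (NULL, 6); (NULL, 6); (NULL, 7); (NULL, NULL)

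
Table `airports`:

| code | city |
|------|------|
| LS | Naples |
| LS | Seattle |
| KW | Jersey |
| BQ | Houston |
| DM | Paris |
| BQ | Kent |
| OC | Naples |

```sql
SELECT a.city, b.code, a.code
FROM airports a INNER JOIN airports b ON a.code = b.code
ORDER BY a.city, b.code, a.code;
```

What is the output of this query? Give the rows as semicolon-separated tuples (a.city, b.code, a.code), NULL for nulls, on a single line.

INNER JOIN keeps only pairs where the ON condition holds.
Matching on a.code = b.code.
- a[0] code=LS → 2 match(es) in b → 2 row(s).
- a[1] code=LS → 2 match(es) in b → 2 row(s).
- a[2] code=KW → 1 match(es) in b → 1 row(s).
- a[3] code=BQ → 2 match(es) in b → 2 row(s).
- a[4] code=DM → 1 match(es) in b → 1 row(s).
- a[5] code=BQ → 2 match(es) in b → 2 row(s).
- a[6] code=OC → 1 match(es) in b → 1 row(s).

(Houston, BQ, BQ); (Houston, BQ, BQ); (Jersey, KW, KW); (Kent, BQ, BQ); (Kent, BQ, BQ); (Naples, LS, LS); (Naples, LS, LS); (Naples, OC, OC); (Paris, DM, DM); (Seattle, LS, LS); (Seattle, LS, LS)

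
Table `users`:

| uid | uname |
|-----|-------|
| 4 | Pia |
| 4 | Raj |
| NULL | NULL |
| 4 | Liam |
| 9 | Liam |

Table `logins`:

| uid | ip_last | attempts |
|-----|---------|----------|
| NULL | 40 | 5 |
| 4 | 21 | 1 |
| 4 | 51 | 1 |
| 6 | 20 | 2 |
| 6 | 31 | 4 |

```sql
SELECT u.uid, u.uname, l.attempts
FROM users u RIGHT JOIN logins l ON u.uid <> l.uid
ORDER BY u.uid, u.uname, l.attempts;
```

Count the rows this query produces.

RIGHT JOIN keeps every row from `logins`; unmatched rows get NULL for `users`'s columns.
Matching on u.uid <> l.uid. A NULL in a compared column never satisfies the condition.
Matched pairs: 10; unmatched l rows kept: 1.
Total: 10 matched + 1 padded = 11 rows.

11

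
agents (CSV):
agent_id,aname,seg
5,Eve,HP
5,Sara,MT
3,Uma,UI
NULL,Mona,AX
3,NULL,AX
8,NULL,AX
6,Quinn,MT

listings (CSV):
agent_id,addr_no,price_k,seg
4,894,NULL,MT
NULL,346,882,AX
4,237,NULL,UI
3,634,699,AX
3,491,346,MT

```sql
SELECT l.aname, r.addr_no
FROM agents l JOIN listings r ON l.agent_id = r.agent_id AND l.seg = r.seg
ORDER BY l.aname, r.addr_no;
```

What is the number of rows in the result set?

INNER JOIN keeps only pairs where the ON condition holds.
Matching on l.agent_id = r.agent_id AND l.seg = r.seg. A NULL in a compared column never satisfies the condition.
- l (agent_id=5, seg=HP) has no partner → excluded.
- l (agent_id=5, seg=MT) has no partner → excluded.
- l (agent_id=3, seg=UI) has no partner → excluded.
- l (agent_id=NULL, seg=AX) has no partner → excluded.
- l (agent_id=3, seg=AX) pairs with 1 row(s) of r.
- l (agent_id=8, seg=AX) has no partner → excluded.
- l (agent_id=6, seg=MT) has no partner → excluded.
Total: 1 rows.

1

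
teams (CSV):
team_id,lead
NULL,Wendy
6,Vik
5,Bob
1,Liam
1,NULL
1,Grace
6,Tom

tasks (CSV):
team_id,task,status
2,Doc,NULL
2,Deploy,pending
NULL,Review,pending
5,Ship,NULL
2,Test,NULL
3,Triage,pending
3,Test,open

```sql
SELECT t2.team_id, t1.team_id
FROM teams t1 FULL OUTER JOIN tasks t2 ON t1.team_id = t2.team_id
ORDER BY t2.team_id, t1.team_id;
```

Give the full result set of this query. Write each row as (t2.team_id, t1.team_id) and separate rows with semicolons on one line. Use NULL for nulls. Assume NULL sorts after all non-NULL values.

FULL OUTER JOIN keeps every row from both sides; unmatched rows get NULL for the other side's columns.
Matching on t1.team_id = t2.team_id. A NULL in a compared column never satisfies the condition.
- t1 row (team_id=NULL): no match → kept, t2 columns NULL.
- t1 row (team_id=6): no match → kept, t2 columns NULL.
- t1 row (team_id=5): matches 1 t2 row(s) → 1 output row(s).
- t1 row (team_id=1): no match → kept, t2 columns NULL.
- t1 row (team_id=1): no match → kept, t2 columns NULL.
- t1 row (team_id=1): no match → kept, t2 columns NULL.
- t1 row (team_id=6): no match → kept, t2 columns NULL.
- 6 t2 row(s) had no t1 match → kept, t1 columns NULL.

(2, NULL); (2, NULL); (2, NULL); (3, NULL); (3, NULL); (5, 5); (NULL, 1); (NULL, 1); (NULL, 1); (NULL, 6); (NULL, 6); (NULL, NULL); (NULL, NULL)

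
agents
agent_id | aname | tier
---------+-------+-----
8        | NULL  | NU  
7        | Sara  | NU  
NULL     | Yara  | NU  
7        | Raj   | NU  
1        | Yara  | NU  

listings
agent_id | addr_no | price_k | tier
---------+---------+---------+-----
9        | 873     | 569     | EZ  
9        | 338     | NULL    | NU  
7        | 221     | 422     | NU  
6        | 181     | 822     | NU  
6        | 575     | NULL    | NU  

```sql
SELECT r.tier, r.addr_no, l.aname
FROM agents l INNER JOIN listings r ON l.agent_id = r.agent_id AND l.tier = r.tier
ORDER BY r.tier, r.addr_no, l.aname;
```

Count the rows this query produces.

INNER JOIN keeps only pairs where the ON condition holds.
Matching on l.agent_id = r.agent_id AND l.tier = r.tier. A NULL in a compared column never satisfies the condition.
Matched pairs: 2.
Total: 2 rows.

2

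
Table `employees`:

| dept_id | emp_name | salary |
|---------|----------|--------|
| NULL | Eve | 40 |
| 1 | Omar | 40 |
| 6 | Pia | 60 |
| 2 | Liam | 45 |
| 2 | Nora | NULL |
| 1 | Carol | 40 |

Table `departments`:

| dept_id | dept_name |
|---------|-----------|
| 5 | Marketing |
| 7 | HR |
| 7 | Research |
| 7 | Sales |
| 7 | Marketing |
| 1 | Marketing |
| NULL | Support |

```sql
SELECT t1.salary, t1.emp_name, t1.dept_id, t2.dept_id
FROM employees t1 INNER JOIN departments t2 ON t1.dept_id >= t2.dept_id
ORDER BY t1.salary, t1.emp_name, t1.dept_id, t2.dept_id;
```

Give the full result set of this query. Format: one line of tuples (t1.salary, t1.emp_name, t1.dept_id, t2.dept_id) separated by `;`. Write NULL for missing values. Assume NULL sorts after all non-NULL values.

INNER JOIN keeps only pairs where the ON condition holds.
Matching on t1.dept_id >= t2.dept_id. A NULL in a compared column never satisfies the condition.
Matched pairs: 6.

(40, Carol, 1, 1); (40, Omar, 1, 1); (45, Liam, 2, 1); (60, Pia, 6, 1); (60, Pia, 6, 5); (NULL, Nora, 2, 1)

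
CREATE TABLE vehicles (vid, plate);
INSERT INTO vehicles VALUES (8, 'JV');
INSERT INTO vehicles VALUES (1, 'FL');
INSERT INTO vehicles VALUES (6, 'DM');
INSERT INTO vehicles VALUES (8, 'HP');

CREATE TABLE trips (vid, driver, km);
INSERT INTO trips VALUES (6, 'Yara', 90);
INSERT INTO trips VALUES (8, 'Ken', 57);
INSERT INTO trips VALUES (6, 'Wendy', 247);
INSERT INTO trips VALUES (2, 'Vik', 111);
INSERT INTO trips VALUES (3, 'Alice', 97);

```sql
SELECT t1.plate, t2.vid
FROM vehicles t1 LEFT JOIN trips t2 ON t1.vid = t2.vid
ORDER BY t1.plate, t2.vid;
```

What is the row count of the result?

LEFT JOIN keeps every row from `vehicles`; unmatched rows get NULL for `trips`'s columns.
Matching on t1.vid = t2.vid.
- t1 (vid=8) pairs with 1 row(s) of t2.
- t1 (vid=1) has no partner → padded with NULL.
- t1 (vid=6) pairs with 2 row(s) of t2.
- t1 (vid=8) pairs with 1 row(s) of t2.
Total: 4 matched + 1 padded = 5 rows.

5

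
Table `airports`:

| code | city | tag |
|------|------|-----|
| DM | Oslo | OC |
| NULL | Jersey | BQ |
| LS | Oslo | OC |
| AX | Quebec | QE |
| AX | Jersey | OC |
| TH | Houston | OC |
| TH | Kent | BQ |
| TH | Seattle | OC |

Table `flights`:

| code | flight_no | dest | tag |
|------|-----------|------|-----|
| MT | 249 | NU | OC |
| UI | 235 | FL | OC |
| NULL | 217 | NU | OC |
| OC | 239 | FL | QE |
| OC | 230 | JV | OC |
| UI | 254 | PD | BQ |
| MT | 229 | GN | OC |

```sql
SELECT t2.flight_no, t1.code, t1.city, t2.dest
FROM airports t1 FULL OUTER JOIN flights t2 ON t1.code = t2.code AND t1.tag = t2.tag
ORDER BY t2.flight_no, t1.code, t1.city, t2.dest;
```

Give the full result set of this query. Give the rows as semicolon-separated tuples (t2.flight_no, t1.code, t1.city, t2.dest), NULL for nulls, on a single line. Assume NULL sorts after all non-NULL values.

FULL OUTER JOIN keeps every row from both sides; unmatched rows get NULL for the other side's columns.
Matching on t1.code = t2.code AND t1.tag = t2.tag. A NULL in a compared column never satisfies the condition.
- t1 row (code=DM, tag=OC): no match → kept, t2 columns NULL.
- t1 row (code=NULL, tag=BQ): no match → kept, t2 columns NULL.
- t1 row (code=LS, tag=OC): no match → kept, t2 columns NULL.
- t1 row (code=AX, tag=QE): no match → kept, t2 columns NULL.
- t1 row (code=AX, tag=OC): no match → kept, t2 columns NULL.
- t1 row (code=TH, tag=OC): no match → kept, t2 columns NULL.
- t1 row (code=TH, tag=BQ): no match → kept, t2 columns NULL.
- t1 row (code=TH, tag=OC): no match → kept, t2 columns NULL.
- 7 t2 row(s) had no t1 match → kept, t1 columns NULL.

(217, NULL, NULL, NU); (229, NULL, NULL, GN); (230, NULL, NULL, JV); (235, NULL, NULL, FL); (239, NULL, NULL, FL); (249, NULL, NULL, NU); (254, NULL, NULL, PD); (NULL, AX, Jersey, NULL); (NULL, AX, Quebec, NULL); (NULL, DM, Oslo, NULL); (NULL, LS, Oslo, NULL); (NULL, TH, Houston, NULL); (NULL, TH, Kent, NULL); (NULL, TH, Seattle, NULL); (NULL, NULL, Jersey, NULL)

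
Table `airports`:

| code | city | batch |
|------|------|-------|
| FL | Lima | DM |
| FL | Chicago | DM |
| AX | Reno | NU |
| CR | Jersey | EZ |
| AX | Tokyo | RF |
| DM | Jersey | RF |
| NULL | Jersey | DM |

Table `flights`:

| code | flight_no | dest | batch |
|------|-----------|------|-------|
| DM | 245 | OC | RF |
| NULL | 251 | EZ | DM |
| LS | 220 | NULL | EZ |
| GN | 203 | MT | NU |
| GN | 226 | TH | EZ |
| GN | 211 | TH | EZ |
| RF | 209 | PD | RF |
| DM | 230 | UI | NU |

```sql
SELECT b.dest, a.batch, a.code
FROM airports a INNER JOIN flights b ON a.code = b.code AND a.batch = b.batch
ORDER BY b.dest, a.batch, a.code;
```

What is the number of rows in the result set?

INNER JOIN keeps only pairs where the ON condition holds.
Matching on a.code = b.code AND a.batch = b.batch. A NULL in a compared column never satisfies the condition.
Matched pairs: 1.
Total: 1 rows.

1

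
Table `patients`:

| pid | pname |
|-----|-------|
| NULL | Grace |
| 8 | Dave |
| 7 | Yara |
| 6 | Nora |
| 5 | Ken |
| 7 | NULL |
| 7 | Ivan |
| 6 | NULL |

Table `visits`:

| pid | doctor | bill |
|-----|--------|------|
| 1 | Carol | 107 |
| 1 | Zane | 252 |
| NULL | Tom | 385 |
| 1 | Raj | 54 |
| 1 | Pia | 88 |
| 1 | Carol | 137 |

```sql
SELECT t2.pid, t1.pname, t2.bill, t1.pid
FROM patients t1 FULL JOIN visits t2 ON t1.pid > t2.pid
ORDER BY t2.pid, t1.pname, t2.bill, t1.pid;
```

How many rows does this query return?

FULL OUTER JOIN keeps every row from both sides; unmatched rows get NULL for the other side's columns.
Matching on t1.pid > t2.pid. A NULL in a compared column never satisfies the condition.
- t1 (pid=NULL) has no partner → padded with NULL.
- t1 (pid=8) pairs with 5 row(s) of t2.
- t1 (pid=7) pairs with 5 row(s) of t2.
- t1 (pid=6) pairs with 5 row(s) of t2.
- t1 (pid=5) pairs with 5 row(s) of t2.
- t1 (pid=7) pairs with 5 row(s) of t2.
- t1 (pid=7) pairs with 5 row(s) of t2.
- t1 (pid=6) pairs with 5 row(s) of t2.
- 1 t2 row(s) had no t1 match → kept, t1 columns NULL.
Total: 35 matched + 2 padded = 37 rows.

37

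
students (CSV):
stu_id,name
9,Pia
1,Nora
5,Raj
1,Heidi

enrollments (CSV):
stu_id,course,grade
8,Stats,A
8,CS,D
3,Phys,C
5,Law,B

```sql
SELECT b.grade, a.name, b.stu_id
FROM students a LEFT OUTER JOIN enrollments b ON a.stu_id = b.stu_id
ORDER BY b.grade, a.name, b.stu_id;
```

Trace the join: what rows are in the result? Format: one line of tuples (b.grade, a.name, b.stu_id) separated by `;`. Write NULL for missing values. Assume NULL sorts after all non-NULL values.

(B, Raj, 5); (NULL, Heidi, NULL); (NULL, Nora, NULL); (NULL, Pia, NULL)

LEFT JOIN keeps every row from `students`; unmatched rows get NULL for `enrollments`'s columns.
Matching on a.stu_id = b.stu_id.
- stu_id=9: no b row matches, row kept with b columns NULL.
- stu_id=1: no b row matches, row kept with b columns NULL.
- stu_id=5: 1 matching b row(s), so 1 row(s) emitted.
- stu_id=1: no b row matches, row kept with b columns NULL.
After projecting and ordering:
b.grade | a.name | b.stu_id
B | Raj | 5
NULL | Heidi | NULL
NULL | Nora | NULL
NULL | Pia | NULL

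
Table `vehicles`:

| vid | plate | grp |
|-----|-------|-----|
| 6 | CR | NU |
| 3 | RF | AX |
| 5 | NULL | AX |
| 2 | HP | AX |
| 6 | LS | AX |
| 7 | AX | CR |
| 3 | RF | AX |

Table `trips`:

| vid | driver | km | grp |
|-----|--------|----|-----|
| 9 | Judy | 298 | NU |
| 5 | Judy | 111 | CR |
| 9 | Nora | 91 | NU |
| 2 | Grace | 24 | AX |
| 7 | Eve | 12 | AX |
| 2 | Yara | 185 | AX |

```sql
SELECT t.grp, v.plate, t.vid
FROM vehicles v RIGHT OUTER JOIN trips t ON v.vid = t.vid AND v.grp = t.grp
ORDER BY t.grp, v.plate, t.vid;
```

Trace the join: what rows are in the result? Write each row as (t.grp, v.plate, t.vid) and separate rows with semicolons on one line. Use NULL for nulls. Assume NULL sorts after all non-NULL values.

RIGHT JOIN keeps every row from `trips`; unmatched rows get NULL for `vehicles`'s columns.
Matching on v.vid = t.vid AND v.grp = t.grp.
- vid=6, grp=NU: no matching t row.
- vid=3, grp=AX: no matching t row.
- vid=5, grp=AX: no matching t row.
- vid=2, grp=AX: 2 matching t row(s), so 2 row(s) emitted.
- vid=6, grp=AX: no matching t row.
- vid=7, grp=CR: no matching t row.
- vid=3, grp=AX: no matching t row.
- 4 row(s) from t found no v partner → padded with NULL.
After projecting and ordering:
t.grp | v.plate | t.vid
AX | HP | 2
AX | HP | 2
AX | NULL | 7
CR | NULL | 5
NU | NULL | 9
NU | NULL | 9

(AX, HP, 2); (AX, HP, 2); (AX, NULL, 7); (CR, NULL, 5); (NU, NULL, 9); (NU, NULL, 9)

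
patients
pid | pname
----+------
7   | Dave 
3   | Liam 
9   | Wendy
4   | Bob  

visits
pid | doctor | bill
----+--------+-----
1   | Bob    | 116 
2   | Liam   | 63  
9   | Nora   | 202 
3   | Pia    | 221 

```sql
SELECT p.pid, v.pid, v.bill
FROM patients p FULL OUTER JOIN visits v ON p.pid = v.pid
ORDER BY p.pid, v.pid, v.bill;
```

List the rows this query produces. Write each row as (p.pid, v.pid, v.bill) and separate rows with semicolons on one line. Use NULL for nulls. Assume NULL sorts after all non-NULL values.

FULL OUTER JOIN keeps every row from both sides; unmatched rows get NULL for the other side's columns.
Matching on p.pid = v.pid.
- p (pid=7) has no partner → padded with NULL.
- p (pid=3) pairs with 1 row(s) of v.
- p (pid=9) pairs with 1 row(s) of v.
- p (pid=4) has no partner → padded with NULL.
- 2 row(s) from v found no p partner → padded with NULL.
After projecting and ordering:
p.pid | v.pid | v.bill
3 | 3 | 221
4 | NULL | NULL
7 | NULL | NULL
9 | 9 | 202
NULL | 1 | 116
NULL | 2 | 63

(3, 3, 221); (4, NULL, NULL); (7, NULL, NULL); (9, 9, 202); (NULL, 1, 116); (NULL, 2, 63)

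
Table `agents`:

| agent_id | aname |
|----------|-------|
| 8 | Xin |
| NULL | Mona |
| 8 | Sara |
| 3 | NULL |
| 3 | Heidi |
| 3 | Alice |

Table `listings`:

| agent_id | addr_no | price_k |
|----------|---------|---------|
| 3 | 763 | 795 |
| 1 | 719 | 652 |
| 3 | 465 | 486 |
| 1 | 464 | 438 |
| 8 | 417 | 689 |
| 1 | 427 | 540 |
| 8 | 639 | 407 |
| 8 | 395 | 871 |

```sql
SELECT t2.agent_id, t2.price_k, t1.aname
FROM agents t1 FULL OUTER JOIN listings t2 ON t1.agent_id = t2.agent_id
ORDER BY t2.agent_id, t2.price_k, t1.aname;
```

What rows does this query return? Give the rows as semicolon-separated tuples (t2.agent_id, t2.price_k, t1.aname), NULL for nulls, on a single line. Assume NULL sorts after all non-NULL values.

(1, 438, NULL); (1, 540, NULL); (1, 652, NULL); (3, 486, Alice); (3, 486, Heidi); (3, 486, NULL); (3, 795, Alice); (3, 795, Heidi); (3, 795, NULL); (8, 407, Sara); (8, 407, Xin); (8, 689, Sara); (8, 689, Xin); (8, 871, Sara); (8, 871, Xin); (NULL, NULL, Mona)

FULL OUTER JOIN keeps every row from both sides; unmatched rows get NULL for the other side's columns.
Matching on t1.agent_id = t2.agent_id. A NULL in a compared column never satisfies the condition.
- t1 row (agent_id=8): matches 3 t2 row(s) → 3 output row(s).
- t1 row (agent_id=NULL): no match → kept, t2 columns NULL.
- t1 row (agent_id=8): matches 3 t2 row(s) → 3 output row(s).
- t1 row (agent_id=3): matches 2 t2 row(s) → 2 output row(s).
- t1 row (agent_id=3): matches 2 t2 row(s) → 2 output row(s).
- t1 row (agent_id=3): matches 2 t2 row(s) → 2 output row(s).
- plus 3 unmatched t2 row(s), each kept with NULL t1 columns.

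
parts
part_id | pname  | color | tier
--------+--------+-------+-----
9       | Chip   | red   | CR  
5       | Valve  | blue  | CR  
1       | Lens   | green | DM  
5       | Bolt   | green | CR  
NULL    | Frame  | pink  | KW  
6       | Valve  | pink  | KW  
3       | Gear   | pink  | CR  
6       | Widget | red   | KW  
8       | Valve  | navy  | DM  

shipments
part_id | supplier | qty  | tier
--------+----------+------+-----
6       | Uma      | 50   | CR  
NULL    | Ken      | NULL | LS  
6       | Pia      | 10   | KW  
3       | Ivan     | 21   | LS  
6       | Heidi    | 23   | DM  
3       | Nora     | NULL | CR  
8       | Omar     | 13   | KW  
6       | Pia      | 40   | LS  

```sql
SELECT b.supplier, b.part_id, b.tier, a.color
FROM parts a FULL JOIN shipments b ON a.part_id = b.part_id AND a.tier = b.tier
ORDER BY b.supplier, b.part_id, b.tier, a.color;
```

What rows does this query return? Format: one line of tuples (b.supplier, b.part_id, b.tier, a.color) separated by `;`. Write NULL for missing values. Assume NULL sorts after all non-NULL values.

FULL OUTER JOIN keeps every row from both sides; unmatched rows get NULL for the other side's columns.
Matching on a.part_id = b.part_id AND a.tier = b.tier. A NULL in a compared column never satisfies the condition.
- a[0] part_id=9, tier=CR → no match; kept with NULLs on the b side.
- a[1] part_id=5, tier=CR → no match; kept with NULLs on the b side.
- a[2] part_id=1, tier=DM → no match; kept with NULLs on the b side.
- a[3] part_id=5, tier=CR → no match; kept with NULLs on the b side.
- a[4] part_id=NULL, tier=KW → no match; kept with NULLs on the b side.
- a[5] part_id=6, tier=KW → 1 match(es) in b → 1 row(s).
- a[6] part_id=3, tier=CR → 1 match(es) in b → 1 row(s).
- a[7] part_id=6, tier=KW → 1 match(es) in b → 1 row(s).
- a[8] part_id=8, tier=DM → no match; kept with NULLs on the b side.
- 6 b row(s) had no a match → kept, a columns NULL.

(Heidi, 6, DM, NULL); (Ivan, 3, LS, NULL); (Ken, NULL, LS, NULL); (Nora, 3, CR, pink); (Omar, 8, KW, NULL); (Pia, 6, KW, pink); (Pia, 6, KW, red); (Pia, 6, LS, NULL); (Uma, 6, CR, NULL); (NULL, NULL, NULL, blue); (NULL, NULL, NULL, green); (NULL, NULL, NULL, green); (NULL, NULL, NULL, navy); (NULL, NULL, NULL, pink); (NULL, NULL, NULL, red)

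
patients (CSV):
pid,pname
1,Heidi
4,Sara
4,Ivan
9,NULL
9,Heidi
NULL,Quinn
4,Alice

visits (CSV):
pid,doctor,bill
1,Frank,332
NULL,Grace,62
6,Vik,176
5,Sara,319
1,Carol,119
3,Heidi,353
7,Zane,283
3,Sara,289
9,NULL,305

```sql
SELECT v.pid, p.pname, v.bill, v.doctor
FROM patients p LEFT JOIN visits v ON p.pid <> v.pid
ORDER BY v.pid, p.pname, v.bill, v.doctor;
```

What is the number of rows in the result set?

LEFT JOIN keeps every row from `patients`; unmatched rows get NULL for `visits`'s columns.
Matching on p.pid <> v.pid. A NULL in a compared column never satisfies the condition.
- p[0] pid=1 → 6 match(es) in v → 6 row(s).
- p[1] pid=4 → 8 match(es) in v → 8 row(s).
- p[2] pid=4 → 8 match(es) in v → 8 row(s).
- p[3] pid=9 → 7 match(es) in v → 7 row(s).
- p[4] pid=9 → 7 match(es) in v → 7 row(s).
- p[5] pid=NULL → no match; kept with NULLs on the v side.
- p[6] pid=4 → 8 match(es) in v → 8 row(s).
Total: 44 matched + 1 padded = 45 rows.

45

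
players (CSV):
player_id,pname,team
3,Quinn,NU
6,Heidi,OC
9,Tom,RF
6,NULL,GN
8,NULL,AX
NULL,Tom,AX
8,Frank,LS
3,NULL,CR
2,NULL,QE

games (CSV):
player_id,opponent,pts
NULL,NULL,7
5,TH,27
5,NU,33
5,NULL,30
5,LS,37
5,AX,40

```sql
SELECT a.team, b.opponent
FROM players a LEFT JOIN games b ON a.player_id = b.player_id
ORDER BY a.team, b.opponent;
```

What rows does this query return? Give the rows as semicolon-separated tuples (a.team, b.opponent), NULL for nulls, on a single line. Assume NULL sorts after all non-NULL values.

(AX, NULL); (AX, NULL); (CR, NULL); (GN, NULL); (LS, NULL); (NU, NULL); (OC, NULL); (QE, NULL); (RF, NULL)

LEFT JOIN keeps every row from `players`; unmatched rows get NULL for `games`'s columns.
Matching on a.player_id = b.player_id. A NULL in a compared column never satisfies the condition.
- player_id=3: no b row matches, row kept with b columns NULL.
- player_id=6: no b row matches, row kept with b columns NULL.
- player_id=9: no b row matches, row kept with b columns NULL.
- player_id=6: no b row matches, row kept with b columns NULL.
- player_id=8: no b row matches, row kept with b columns NULL.
- player_id=NULL: no b row matches, row kept with b columns NULL.
- player_id=8: no b row matches, row kept with b columns NULL.
- player_id=3: no b row matches, row kept with b columns NULL.
- player_id=2: no b row matches, row kept with b columns NULL.
After projecting and ordering:
a.team | b.opponent
AX | NULL
AX | NULL
CR | NULL
GN | NULL
LS | NULL
NU | NULL
OC | NULL
QE | NULL
RF | NULL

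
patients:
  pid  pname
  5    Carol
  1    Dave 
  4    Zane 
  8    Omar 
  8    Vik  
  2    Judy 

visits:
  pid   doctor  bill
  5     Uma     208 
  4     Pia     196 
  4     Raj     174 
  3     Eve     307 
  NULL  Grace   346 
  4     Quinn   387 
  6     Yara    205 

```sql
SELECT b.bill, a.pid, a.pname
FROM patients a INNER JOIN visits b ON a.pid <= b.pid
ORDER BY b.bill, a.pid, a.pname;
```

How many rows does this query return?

19

INNER JOIN keeps only pairs where the ON condition holds.
Matching on a.pid <= b.pid. A NULL in a compared column never satisfies the condition.
- a (pid=5) pairs with 2 row(s) of b.
- a (pid=1) pairs with 6 row(s) of b.
- a (pid=4) pairs with 5 row(s) of b.
- a (pid=8) has no partner → excluded.
- a (pid=8) has no partner → excluded.
- a (pid=2) pairs with 6 row(s) of b.
Total: 19 rows.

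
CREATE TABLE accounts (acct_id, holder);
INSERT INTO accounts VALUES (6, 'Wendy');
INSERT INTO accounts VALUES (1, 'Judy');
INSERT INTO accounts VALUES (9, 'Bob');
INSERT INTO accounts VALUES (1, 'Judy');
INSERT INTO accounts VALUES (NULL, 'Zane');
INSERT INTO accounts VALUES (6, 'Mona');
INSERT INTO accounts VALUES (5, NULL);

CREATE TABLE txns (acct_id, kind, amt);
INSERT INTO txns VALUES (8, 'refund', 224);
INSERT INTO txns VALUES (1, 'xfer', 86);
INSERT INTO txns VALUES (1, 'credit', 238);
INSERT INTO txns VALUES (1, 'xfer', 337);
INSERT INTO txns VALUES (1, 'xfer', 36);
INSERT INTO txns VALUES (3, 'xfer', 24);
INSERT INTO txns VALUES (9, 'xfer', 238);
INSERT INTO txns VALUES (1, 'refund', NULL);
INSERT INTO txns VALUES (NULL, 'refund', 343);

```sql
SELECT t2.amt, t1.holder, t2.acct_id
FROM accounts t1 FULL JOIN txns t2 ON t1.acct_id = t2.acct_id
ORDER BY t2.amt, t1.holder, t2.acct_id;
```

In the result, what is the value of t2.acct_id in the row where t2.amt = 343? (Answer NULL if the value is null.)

FULL OUTER JOIN keeps every row from both sides; unmatched rows get NULL for the other side's columns.
Matching on t1.acct_id = t2.acct_id. A NULL in a compared column never satisfies the condition.
- t1[0] acct_id=6 → no match; kept with NULLs on the t2 side.
- t1[1] acct_id=1 → 5 match(es) in t2 → 5 row(s).
- t1[2] acct_id=9 → 1 match(es) in t2 → 1 row(s).
- t1[3] acct_id=1 → 5 match(es) in t2 → 5 row(s).
- t1[4] acct_id=NULL → no match; kept with NULLs on the t2 side.
- t1[5] acct_id=6 → no match; kept with NULLs on the t2 side.
- t1[6] acct_id=5 → no match; kept with NULLs on the t2 side.
- 3 t2 row(s) had no t1 match → kept, t1 columns NULL.

NULL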